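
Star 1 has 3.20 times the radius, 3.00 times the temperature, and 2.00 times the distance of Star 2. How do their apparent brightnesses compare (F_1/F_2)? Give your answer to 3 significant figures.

L_1/L_2 = (R_1/R_2)²(T_1/T_2)⁴ = (3.20)² × (3.00)⁴ = 829.4.
F_1/F_2 = (L_1/L_2)/(d_1/d_2)² = 829.4 / (2.00)² = 207.4.

207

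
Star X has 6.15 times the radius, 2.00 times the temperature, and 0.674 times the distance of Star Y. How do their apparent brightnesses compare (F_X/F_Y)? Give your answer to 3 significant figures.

L_X/L_Y = (R_X/R_Y)²(T_X/T_Y)⁴ = (6.15)² × (2.00)⁴ = 605.2.
F_X/F_Y = (L_X/L_Y)/(d_X/d_Y)² = 605.2 / (0.674)² = 1332.

1.33×10^3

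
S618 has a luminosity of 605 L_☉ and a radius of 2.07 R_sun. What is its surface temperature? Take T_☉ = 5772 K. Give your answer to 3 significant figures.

T/T_☉ = (L/L_☉)^(1/4) / (R/R_☉)^(1/2)
T = 5772 × (605)^(1/4) / √(2.07) = 5772 × 4.960 / 1.439 = 1.990×10^4 K.

1.99×10^4 K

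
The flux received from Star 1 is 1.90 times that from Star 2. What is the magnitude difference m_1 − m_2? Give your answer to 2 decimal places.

-0.70

m_1 − m_2 = −2.5 log₁₀(F_1/F_2) = −2.5 log₁₀(1.90) = −2.5 × (0.279) = -0.697.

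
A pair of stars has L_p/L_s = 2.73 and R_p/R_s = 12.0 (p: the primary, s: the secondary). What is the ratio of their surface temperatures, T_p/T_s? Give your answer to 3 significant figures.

L ∝ R²T⁴ gives T ∝ (L/R²)^(1/4), so
T_p/T_s = (2.73 / 12.0²)^(1/4) = (0.01896)^(1/4) = 0.3711.

0.371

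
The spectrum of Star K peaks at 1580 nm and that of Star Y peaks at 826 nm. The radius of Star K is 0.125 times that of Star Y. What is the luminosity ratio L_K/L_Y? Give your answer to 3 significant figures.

Wien's law gives T ∝ 1/λ_max, so T_K/T_Y = λ_Y/λ_K = 826/1580 = 0.5228.
Then L ∝ R²T⁴ gives L_K/L_Y = (0.125)² × (0.5228)⁴ = 0.01562 × 0.07470 = 0.001167.

0.00117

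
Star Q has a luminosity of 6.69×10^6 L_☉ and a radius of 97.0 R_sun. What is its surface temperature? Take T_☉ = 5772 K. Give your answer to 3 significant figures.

2.98×10^4 K

T/T_☉ = (L/L_☉)^(1/4) / (R/R_☉)^(1/2)
T = 5772 × (6.69×10^6)^(1/4) / √(97.0) = 5772 × 50.86 / 9.849 = 2.981×10^4 K.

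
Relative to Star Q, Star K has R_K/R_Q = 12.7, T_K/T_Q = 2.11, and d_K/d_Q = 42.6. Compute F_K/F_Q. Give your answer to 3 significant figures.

1.76

L_K/L_Q = (R_K/R_Q)²(T_K/T_Q)⁴ = (12.7)² × (2.11)⁴ = 3197.
F_K/F_Q = (L_K/L_Q)/(d_K/d_Q)² = 3197 / (42.6)² = 1.762.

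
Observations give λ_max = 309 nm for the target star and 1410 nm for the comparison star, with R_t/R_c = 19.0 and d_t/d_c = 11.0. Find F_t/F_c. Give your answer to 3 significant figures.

Wien's law: T_t/T_c = λ_c/λ_t = 1410/309 = 4.563.
L_t/L_c = (R_t/R_c)²(T_t/T_c)⁴ = (19.0)²(4.563)⁴ = 1.565×10^5.
F_t/F_c = (L_t/L_c)/(d_t/d_c)² = 1.565×10^5/(11.0)² = 1293.

1.29×10^3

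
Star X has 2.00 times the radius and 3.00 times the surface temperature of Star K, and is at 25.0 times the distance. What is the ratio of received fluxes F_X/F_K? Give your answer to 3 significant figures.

L_X/L_K = (R_X/R_K)²(T_X/T_K)⁴ = (2.00)² × (3.00)⁴ = 324.0.
F_X/F_K = (L_X/L_K)/(d_X/d_K)² = 324.0 / (25.0)² = 0.5184.

0.518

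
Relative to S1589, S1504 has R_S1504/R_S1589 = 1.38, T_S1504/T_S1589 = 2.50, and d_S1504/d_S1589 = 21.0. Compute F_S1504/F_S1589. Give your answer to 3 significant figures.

0.169

L_S1504/L_S1589 = (R_S1504/R_S1589)²(T_S1504/T_S1589)⁴ = (1.38)² × (2.50)⁴ = 74.39.
F_S1504/F_S1589 = (L_S1504/L_S1589)/(d_S1504/d_S1589)² = 74.39 / (21.0)² = 0.1687.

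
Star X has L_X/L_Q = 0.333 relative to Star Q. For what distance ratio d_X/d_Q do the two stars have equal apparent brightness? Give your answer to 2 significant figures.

Equal flux requires L_X/d_X² = L_Q/d_Q², so d_X/d_Q = √(L_X/L_Q)
= √(0.333) = 0.5771.

0.58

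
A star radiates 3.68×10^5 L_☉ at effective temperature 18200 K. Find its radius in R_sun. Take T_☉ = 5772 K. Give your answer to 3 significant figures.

R/R_☉ = √(L/L_☉) / (T/T_☉)² = √(3.68×10^5) / (3.153)²
       = 606.6 / 9.942 = 61.01.

61.0 R_sun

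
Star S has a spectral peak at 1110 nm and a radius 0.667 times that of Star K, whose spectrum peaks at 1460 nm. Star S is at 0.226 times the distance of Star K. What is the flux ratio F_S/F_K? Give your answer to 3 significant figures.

26.1

Wien's law: T_S/T_K = λ_K/λ_S = 1460/1110 = 1.315.
L_S/L_K = (R_S/R_K)²(T_S/T_K)⁴ = (0.667)²(1.315)⁴ = 1.332.
F_S/F_K = (L_S/L_K)/(d_S/d_K)² = 1.332/(0.226)² = 26.07.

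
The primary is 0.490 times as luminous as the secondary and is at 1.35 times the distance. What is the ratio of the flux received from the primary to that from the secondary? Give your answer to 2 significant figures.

0.27

F = L/(4πd²), so F_p/F_s = (L_p/L_s) / (d_p/d_s)²
= 0.490 / (1.35)² = 0.490 / 1.823 = 0.2689.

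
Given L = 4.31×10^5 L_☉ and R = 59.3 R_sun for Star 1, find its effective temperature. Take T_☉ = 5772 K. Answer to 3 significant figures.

1.92×10^4 K

T/T_☉ = (L/L_☉)^(1/4) / (R/R_☉)^(1/2)
T = 5772 × (4.31×10^5)^(1/4) / √(59.3) = 5772 × 25.62 / 7.701 = 1.921×10^4 K.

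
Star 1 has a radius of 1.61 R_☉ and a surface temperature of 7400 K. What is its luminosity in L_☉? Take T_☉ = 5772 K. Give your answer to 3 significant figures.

7.00 L_☉

L/L_☉ = (R/R_☉)² (T/T_☉)⁴ = (1.61)² × (7400/5772)⁴
       = 2.592 × (1.282)⁴ = 2.592 × 2.702 = 7.003.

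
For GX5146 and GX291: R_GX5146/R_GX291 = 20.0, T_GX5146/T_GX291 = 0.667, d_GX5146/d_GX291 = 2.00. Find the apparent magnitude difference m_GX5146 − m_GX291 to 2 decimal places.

L_GX5146/L_GX291 = (20.0)²(0.667)⁴ = 79.17.
F_GX5146/F_GX291 = (L_GX5146/L_GX291)/(d_GX5146/d_GX291)² = 79.17/4.000 = 19.79.
m_GX5146 − m_GX291 = −2.5 log₁₀(19.79) = -3.24.

-3.24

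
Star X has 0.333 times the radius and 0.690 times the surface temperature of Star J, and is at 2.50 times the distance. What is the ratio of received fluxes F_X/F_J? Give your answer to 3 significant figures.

0.00402

L_X/L_J = (R_X/R_J)²(T_X/T_J)⁴ = (0.333)² × (0.690)⁴ = 0.02514.
F_X/F_J = (L_X/L_J)/(d_X/d_J)² = 0.02514 / (2.50)² = 0.004022.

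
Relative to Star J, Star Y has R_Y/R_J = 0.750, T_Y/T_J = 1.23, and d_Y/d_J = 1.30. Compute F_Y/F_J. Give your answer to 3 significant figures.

0.762

L_Y/L_J = (R_Y/R_J)²(T_Y/T_J)⁴ = (0.750)² × (1.23)⁴ = 1.287.
F_Y/F_J = (L_Y/L_J)/(d_Y/d_J)² = 1.287 / (1.30)² = 0.7618.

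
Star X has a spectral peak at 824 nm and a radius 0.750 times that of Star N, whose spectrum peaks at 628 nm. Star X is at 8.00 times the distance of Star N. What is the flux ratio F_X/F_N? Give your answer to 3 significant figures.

Wien's law: T_X/T_N = λ_N/λ_X = 628/824 = 0.7621.
L_X/L_N = (R_X/R_N)²(T_X/T_N)⁴ = (0.750)²(0.7621)⁴ = 0.1898.
F_X/F_N = (L_X/L_N)/(d_X/d_N)² = 0.1898/(8.00)² = 0.002965.

0.00297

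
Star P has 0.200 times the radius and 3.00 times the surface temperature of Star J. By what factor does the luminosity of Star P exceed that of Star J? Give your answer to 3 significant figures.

From the Stefan–Boltzmann law, L ∝ R²T⁴, so
L_P/L_J = (R_P/R_J)² (T_P/T_J)⁴ = (0.200)² × (3.00)⁴ = 0.04000 × 81.00 = 3.240.

3.24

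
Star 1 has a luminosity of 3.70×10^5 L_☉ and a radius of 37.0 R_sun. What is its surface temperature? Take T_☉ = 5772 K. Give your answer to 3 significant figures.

2.34×10^4 K

T/T_☉ = (L/L_☉)^(1/4) / (R/R_☉)^(1/2)
T = 5772 × (3.70×10^5)^(1/4) / √(37.0) = 5772 × 24.66 / 6.083 = 2.340×10^4 K.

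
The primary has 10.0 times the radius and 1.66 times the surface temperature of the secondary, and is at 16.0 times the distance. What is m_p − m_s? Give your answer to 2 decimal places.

L_p/L_s = (10.0)²(1.66)⁴ = 759.3.
F_p/F_s = (L_p/L_s)/(d_p/d_s)² = 759.3/256.0 = 2.966.
m_p − m_s = −2.5 log₁₀(2.966) = -1.18.

-1.18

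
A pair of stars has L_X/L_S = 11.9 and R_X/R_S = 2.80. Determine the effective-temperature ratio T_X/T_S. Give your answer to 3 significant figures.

1.11

L ∝ R²T⁴ gives T ∝ (L/R²)^(1/4), so
T_X/T_S = (11.9 / 2.80²)^(1/4) = (1.518)^(1/4) = 1.110.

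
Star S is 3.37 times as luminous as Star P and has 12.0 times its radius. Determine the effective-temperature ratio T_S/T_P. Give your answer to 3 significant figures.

L ∝ R²T⁴ gives T ∝ (L/R²)^(1/4), so
T_S/T_P = (3.37 / 12.0²)^(1/4) = (0.02340)^(1/4) = 0.3911.

0.391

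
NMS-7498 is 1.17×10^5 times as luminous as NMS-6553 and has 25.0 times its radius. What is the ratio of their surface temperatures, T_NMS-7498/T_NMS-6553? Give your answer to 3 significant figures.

3.70

L ∝ R²T⁴ gives T ∝ (L/R²)^(1/4), so
T_NMS-7498/T_NMS-6553 = (1.17×10^5 / 25.0²)^(1/4) = (187.2)^(1/4) = 3.699.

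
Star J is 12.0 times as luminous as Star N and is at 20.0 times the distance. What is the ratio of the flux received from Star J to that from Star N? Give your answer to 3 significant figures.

0.0300

F = L/(4πd²), so F_J/F_N = (L_J/L_N) / (d_J/d_N)²
= 12.0 / (20.0)² = 12.0 / 400.0 = 0.03000.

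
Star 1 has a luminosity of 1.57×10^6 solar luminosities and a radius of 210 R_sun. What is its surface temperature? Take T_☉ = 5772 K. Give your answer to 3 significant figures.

T/T_☉ = (L/L_☉)^(1/4) / (R/R_☉)^(1/2)
T = 5772 × (1.57×10^6)^(1/4) / √(210) = 5772 × 35.40 / 14.49 = 1.410×10^4 K.

1.41×10^4 K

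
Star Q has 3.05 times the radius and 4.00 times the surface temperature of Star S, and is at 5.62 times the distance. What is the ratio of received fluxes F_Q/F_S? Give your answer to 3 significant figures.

L_Q/L_S = (R_Q/R_S)²(T_Q/T_S)⁴ = (3.05)² × (4.00)⁴ = 2381.
F_Q/F_S = (L_Q/L_S)/(d_Q/d_S)² = 2381 / (5.62)² = 75.40.

75.4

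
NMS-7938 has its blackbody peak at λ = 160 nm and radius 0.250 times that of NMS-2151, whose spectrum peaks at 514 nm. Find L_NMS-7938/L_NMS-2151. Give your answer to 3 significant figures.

6.66

Wien's law gives T ∝ 1/λ_max, so T_NMS-7938/T_NMS-2151 = λ_NMS-2151/λ_NMS-7938 = 514/160 = 3.212.
Then L ∝ R²T⁴ gives L_NMS-7938/L_NMS-2151 = (0.250)² × (3.212)⁴ = 0.06250 × 106.5 = 6.657.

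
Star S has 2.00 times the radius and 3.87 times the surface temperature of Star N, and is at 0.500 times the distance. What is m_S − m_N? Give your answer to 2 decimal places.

L_S/L_N = (2.00)²(3.87)⁴ = 897.2.
F_S/F_N = (L_S/L_N)/(d_S/d_N)² = 897.2/0.2500 = 3589.
m_S − m_N = −2.5 log₁₀(3589) = -8.89.

-8.89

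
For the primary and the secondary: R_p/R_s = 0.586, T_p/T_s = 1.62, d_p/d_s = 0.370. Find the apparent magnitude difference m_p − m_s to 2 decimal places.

L_p/L_s = (0.586)²(1.62)⁴ = 2.365.
F_p/F_s = (L_p/L_s)/(d_p/d_s)² = 2.365/0.1369 = 17.28.
m_p − m_s = −2.5 log₁₀(17.28) = -3.09.

-3.09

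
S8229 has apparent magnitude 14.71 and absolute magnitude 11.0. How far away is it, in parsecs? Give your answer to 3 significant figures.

m − M = 5 log₁₀(d/10 pc)
14.71 − (11.0) = 3.71 = 5 log₁₀(d/10)
d = 10 × 10^(3.71/5) = 10 × 10^0.742 = 55.21 pc.

55.2 pc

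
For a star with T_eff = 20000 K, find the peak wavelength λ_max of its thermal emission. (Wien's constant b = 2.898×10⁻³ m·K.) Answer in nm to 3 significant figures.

145 nm

λ_max = b/T = 2.898×10⁻³ / 20000 = 1.45×10^-7 m = 144.9 nm.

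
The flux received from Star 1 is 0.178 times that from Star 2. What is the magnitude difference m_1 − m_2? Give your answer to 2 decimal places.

m_1 − m_2 = −2.5 log₁₀(F_1/F_2) = −2.5 log₁₀(0.178) = −2.5 × (-0.750) = 1.874.

1.87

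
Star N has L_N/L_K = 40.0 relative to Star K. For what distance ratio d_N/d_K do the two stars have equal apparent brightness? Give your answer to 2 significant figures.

Equal flux requires L_N/d_N² = L_K/d_K², so d_N/d_K = √(L_N/L_K)
= √(40.0) = 6.325.

6.3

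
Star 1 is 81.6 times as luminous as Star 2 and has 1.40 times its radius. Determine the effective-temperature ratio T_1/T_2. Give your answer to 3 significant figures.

2.54

L ∝ R²T⁴ gives T ∝ (L/R²)^(1/4), so
T_1/T_2 = (81.6 / 1.40²)^(1/4) = (41.63)^(1/4) = 2.540.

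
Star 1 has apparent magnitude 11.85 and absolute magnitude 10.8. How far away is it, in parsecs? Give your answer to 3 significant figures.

m − M = 5 log₁₀(d/10 pc)
11.85 − (10.8) = 1.05 = 5 log₁₀(d/10)
d = 10 × 10^(1.05/5) = 10 × 10^0.210 = 16.22 pc.

16.2 pc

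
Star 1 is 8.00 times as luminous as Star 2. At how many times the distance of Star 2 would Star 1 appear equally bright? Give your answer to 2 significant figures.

2.8

Equal flux requires L_1/d_1² = L_2/d_2², so d_1/d_2 = √(L_1/L_2)
= √(8.00) = 2.828.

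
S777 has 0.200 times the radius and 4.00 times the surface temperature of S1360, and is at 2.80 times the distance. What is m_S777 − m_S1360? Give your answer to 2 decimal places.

-0.29

L_S777/L_S1360 = (0.200)²(4.00)⁴ = 10.24.
F_S777/F_S1360 = (L_S777/L_S1360)/(d_S777/d_S1360)² = 10.24/7.840 = 1.306.
m_S777 − m_S1360 = −2.5 log₁₀(1.306) = -0.29.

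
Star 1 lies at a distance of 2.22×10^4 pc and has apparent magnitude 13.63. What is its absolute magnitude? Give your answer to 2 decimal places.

-3.10

M = m − 5 log₁₀(d/10 pc) = 13.63 − 5 log₁₀(2.22×10^4/10)
  = 13.63 − 5 × 3.346 = 13.63 − 16.73 = -3.10.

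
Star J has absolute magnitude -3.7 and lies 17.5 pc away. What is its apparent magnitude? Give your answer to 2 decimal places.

-2.48

m = M + 5 log₁₀(d/10 pc) = -3.7 + 5 log₁₀(17.5/10)
  = -3.7 + 5 × 0.243 = -3.7 + 1.22 = -2.48.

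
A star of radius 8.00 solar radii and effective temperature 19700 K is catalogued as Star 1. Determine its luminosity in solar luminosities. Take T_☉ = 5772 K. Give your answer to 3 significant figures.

8.68×10^3 solar luminosities

L/L_☉ = (R/R_☉)² (T/T_☉)⁴ = (8.00)² × (19700/5772)⁴
       = 64.00 × (3.413)⁴ = 64.00 × 135.7 = 8684.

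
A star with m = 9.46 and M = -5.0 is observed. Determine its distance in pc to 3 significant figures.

7.80×10^3 pc

m − M = 5 log₁₀(d/10 pc)
9.46 − (-5.0) = 14.46 = 5 log₁₀(d/10)
d = 10 × 10^(14.46/5) = 10 × 10^2.892 = 7798 pc.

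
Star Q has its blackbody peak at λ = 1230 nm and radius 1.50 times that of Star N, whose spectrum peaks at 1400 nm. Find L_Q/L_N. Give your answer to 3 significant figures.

3.78

Wien's law gives T ∝ 1/λ_max, so T_Q/T_N = λ_N/λ_Q = 1400/1230 = 1.138.
Then L ∝ R²T⁴ gives L_Q/L_N = (1.50)² × (1.138)⁴ = 2.250 × 1.678 = 3.776.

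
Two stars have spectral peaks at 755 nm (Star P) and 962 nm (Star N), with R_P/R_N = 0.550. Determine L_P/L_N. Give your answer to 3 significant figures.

Wien's law gives T ∝ 1/λ_max, so T_P/T_N = λ_N/λ_P = 962/755 = 1.274.
Then L ∝ R²T⁴ gives L_P/L_N = (0.550)² × (1.274)⁴ = 0.3025 × 2.636 = 0.7973.

0.797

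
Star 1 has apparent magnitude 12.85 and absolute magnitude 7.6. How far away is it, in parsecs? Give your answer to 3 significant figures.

m − M = 5 log₁₀(d/10 pc)
12.85 − (7.6) = 5.25 = 5 log₁₀(d/10)
d = 10 × 10^(5.25/5) = 10 × 10^1.050 = 112.2 pc.

112 pc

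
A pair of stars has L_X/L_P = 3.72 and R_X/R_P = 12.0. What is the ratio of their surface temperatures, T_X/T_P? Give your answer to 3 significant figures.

0.401

L ∝ R²T⁴ gives T ∝ (L/R²)^(1/4), so
T_X/T_P = (3.72 / 12.0²)^(1/4) = (0.02583)^(1/4) = 0.4009.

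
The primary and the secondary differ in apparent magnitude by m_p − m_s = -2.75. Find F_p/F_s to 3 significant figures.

12.6

F_p/F_s = 10^(−(m_p − m_s)/2.5) = 10^(2.75/2.5) = 10^1.100 = 12.59.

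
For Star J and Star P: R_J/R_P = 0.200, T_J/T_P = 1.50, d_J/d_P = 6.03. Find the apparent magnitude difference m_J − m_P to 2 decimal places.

L_J/L_P = (0.200)²(1.50)⁴ = 0.2025.
F_J/F_P = (L_J/L_P)/(d_J/d_P)² = 0.2025/36.36 = 0.005569.
m_J − m_P = −2.5 log₁₀(0.005569) = 5.64.

5.64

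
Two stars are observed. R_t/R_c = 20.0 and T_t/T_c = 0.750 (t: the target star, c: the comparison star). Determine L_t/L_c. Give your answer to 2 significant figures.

From the Stefan–Boltzmann law, L ∝ R²T⁴, so
L_t/L_c = (R_t/R_c)² (T_t/T_c)⁴ = (20.0)² × (0.750)⁴ = 400.0 × 0.3164 = 126.6.

1.3×10^2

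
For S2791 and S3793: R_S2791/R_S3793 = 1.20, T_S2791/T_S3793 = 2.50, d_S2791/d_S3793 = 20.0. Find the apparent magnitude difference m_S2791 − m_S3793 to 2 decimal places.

2.13

L_S2791/L_S3793 = (1.20)²(2.50)⁴ = 56.25.
F_S2791/F_S3793 = (L_S2791/L_S3793)/(d_S2791/d_S3793)² = 56.25/400.0 = 0.1406.
m_S2791 − m_S3793 = −2.5 log₁₀(0.1406) = 2.13.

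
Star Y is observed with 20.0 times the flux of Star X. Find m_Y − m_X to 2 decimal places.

-3.25

m_Y − m_X = −2.5 log₁₀(F_Y/F_X) = −2.5 log₁₀(20.0) = −2.5 × (1.301) = -3.253.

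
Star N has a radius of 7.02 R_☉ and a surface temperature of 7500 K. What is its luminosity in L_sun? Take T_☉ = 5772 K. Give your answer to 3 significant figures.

140 L_sun

L/L_☉ = (R/R_☉)² (T/T_☉)⁴ = (7.02)² × (7500/5772)⁴
       = 49.28 × (1.299)⁴ = 49.28 × 2.851 = 140.5.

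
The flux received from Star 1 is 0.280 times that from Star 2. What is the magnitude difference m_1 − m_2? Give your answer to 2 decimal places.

m_1 − m_2 = −2.5 log₁₀(F_1/F_2) = −2.5 log₁₀(0.280) = −2.5 × (-0.553) = 1.382.

1.38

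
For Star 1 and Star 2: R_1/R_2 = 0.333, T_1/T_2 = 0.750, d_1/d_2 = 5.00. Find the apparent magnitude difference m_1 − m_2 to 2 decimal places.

7.13

L_1/L_2 = (0.333)²(0.750)⁴ = 0.03509.
F_1/F_2 = (L_1/L_2)/(d_1/d_2)² = 0.03509/25.00 = 0.001403.
m_1 − m_2 = −2.5 log₁₀(0.001403) = 7.13.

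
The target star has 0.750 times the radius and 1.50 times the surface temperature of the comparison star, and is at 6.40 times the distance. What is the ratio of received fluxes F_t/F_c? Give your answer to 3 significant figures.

0.0695

L_t/L_c = (R_t/R_c)²(T_t/T_c)⁴ = (0.750)² × (1.50)⁴ = 2.848.
F_t/F_c = (L_t/L_c)/(d_t/d_c)² = 2.848 / (6.40)² = 0.06952.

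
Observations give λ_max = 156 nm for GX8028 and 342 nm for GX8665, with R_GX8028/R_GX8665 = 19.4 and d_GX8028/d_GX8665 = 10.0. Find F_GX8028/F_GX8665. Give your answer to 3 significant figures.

86.9

Wien's law: T_GX8028/T_GX8665 = λ_GX8665/λ_GX8028 = 342/156 = 2.192.
L_GX8028/L_GX8665 = (R_GX8028/R_GX8665)²(T_GX8028/T_GX8665)⁴ = (19.4)²(2.192)⁴ = 8694.
F_GX8028/F_GX8665 = (L_GX8028/L_GX8665)/(d_GX8028/d_GX8665)² = 8694/(10.0)² = 86.94.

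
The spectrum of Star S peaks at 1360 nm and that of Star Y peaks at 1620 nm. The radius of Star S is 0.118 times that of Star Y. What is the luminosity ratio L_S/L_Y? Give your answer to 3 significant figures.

Wien's law gives T ∝ 1/λ_max, so T_S/T_Y = λ_Y/λ_S = 1620/1360 = 1.191.
Then L ∝ R²T⁴ gives L_S/L_Y = (0.118)² × (1.191)⁴ = 0.01392 × 2.013 = 0.02803.

0.0280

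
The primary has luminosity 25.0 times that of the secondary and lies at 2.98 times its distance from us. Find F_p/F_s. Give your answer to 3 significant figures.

2.82

F = L/(4πd²), so F_p/F_s = (L_p/L_s) / (d_p/d_s)²
= 25.0 / (2.98)² = 25.0 / 8.880 = 2.815.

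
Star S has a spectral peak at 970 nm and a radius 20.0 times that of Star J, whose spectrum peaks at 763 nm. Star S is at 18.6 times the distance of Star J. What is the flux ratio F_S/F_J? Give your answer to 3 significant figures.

Wien's law: T_S/T_J = λ_J/λ_S = 763/970 = 0.7866.
L_S/L_J = (R_S/R_J)²(T_S/T_J)⁴ = (20.0)²(0.7866)⁴ = 153.1.
F_S/F_J = (L_S/L_J)/(d_S/d_J)² = 153.1/(18.6)² = 0.4426.

0.443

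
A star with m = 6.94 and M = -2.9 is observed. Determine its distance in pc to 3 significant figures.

m − M = 5 log₁₀(d/10 pc)
6.94 − (-2.9) = 9.84 = 5 log₁₀(d/10)
d = 10 × 10^(9.84/5) = 10 × 10^1.968 = 929.0 pc.

929 pc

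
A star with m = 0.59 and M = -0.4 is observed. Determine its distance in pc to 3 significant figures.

m − M = 5 log₁₀(d/10 pc)
0.59 − (-0.4) = 0.99 = 5 log₁₀(d/10)
d = 10 × 10^(0.99/5) = 10 × 10^0.198 = 15.78 pc.

15.8 pc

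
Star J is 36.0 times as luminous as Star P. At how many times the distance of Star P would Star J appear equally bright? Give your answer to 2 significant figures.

6.0

Equal flux requires L_J/d_J² = L_P/d_P², so d_J/d_P = √(L_J/L_P)
= √(36.0) = 6.000.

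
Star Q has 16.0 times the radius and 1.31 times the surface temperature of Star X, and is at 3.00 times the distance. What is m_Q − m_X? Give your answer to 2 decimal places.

L_Q/L_X = (16.0)²(1.31)⁴ = 753.9.
F_Q/F_X = (L_Q/L_X)/(d_Q/d_X)² = 753.9/9.000 = 83.77.
m_Q − m_X = −2.5 log₁₀(83.77) = -4.81.

-4.81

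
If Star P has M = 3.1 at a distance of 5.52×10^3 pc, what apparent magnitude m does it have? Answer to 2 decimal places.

16.81

m = M + 5 log₁₀(d/10 pc) = 3.1 + 5 log₁₀(5.52×10^3/10)
  = 3.1 + 5 × 2.742 = 3.1 + 13.71 = 16.81.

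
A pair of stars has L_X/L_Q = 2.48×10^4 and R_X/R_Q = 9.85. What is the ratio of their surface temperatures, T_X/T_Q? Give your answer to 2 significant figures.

4.0

L ∝ R²T⁴ gives T ∝ (L/R²)^(1/4), so
T_X/T_Q = (2.48×10^4 / 9.85²)^(1/4) = (255.6)^(1/4) = 3.998.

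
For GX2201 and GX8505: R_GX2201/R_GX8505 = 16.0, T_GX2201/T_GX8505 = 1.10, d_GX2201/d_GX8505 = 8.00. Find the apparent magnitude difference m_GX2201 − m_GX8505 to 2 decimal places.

L_GX2201/L_GX8505 = (16.0)²(1.10)⁴ = 374.8.
F_GX2201/F_GX8505 = (L_GX2201/L_GX8505)/(d_GX2201/d_GX8505)² = 374.8/64.00 = 5.856.
m_GX2201 − m_GX8505 = −2.5 log₁₀(5.856) = -1.92.

-1.92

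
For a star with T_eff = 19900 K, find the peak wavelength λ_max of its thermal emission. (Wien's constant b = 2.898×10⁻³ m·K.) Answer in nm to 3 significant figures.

λ_max = b/T = 2.898×10⁻³ / 19900 = 1.46×10^-7 m = 145.6 nm.

146 nm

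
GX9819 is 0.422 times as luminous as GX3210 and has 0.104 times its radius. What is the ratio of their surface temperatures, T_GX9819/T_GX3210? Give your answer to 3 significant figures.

L ∝ R²T⁴ gives T ∝ (L/R²)^(1/4), so
T_GX9819/T_GX3210 = (0.422 / 0.104²)^(1/4) = (39.02)^(1/4) = 2.499.

2.50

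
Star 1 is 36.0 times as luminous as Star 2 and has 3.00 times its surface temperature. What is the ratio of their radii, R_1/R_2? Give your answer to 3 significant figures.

0.667

L ∝ R²T⁴ gives R ∝ √L / T², so
R_1/R_2 = √(36.0) / (3.00)² = 6.000 / 9.000 = 0.6667.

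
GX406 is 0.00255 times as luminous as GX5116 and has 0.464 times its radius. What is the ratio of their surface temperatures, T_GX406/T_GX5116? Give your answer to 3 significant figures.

0.330

L ∝ R²T⁴ gives T ∝ (L/R²)^(1/4), so
T_GX406/T_GX5116 = (0.00255 / 0.464²)^(1/4) = (0.01184)^(1/4) = 0.3299.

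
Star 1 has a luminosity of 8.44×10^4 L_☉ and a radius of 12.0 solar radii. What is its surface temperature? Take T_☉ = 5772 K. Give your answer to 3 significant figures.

T/T_☉ = (L/L_☉)^(1/4) / (R/R_☉)^(1/2)
T = 5772 × (8.44×10^4)^(1/4) / √(12.0) = 5772 × 17.04 / 3.464 = 2.840×10^4 K.

2.84×10^4 K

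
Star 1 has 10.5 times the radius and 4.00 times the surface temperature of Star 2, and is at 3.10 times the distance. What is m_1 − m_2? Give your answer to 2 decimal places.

L_1/L_2 = (10.5)²(4.00)⁴ = 2.822×10^4.
F_1/F_2 = (L_1/L_2)/(d_1/d_2)² = 2.822×10^4/9.610 = 2937.
m_1 − m_2 = −2.5 log₁₀(2937) = -8.67.

-8.67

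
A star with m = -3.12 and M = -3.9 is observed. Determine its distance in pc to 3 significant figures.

14.3 pc

m − M = 5 log₁₀(d/10 pc)
-3.12 − (-3.9) = 0.78 = 5 log₁₀(d/10)
d = 10 × 10^(0.78/5) = 10 × 10^0.156 = 14.32 pc.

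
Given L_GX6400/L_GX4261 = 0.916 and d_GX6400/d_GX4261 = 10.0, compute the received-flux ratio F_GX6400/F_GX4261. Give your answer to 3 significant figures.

0.00916

F = L/(4πd²), so F_GX6400/F_GX4261 = (L_GX6400/L_GX4261) / (d_GX6400/d_GX4261)²
= 0.916 / (10.0)² = 0.916 / 100.0 = 0.009160.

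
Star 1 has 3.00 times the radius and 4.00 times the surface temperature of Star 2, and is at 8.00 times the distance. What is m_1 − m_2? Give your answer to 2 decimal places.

L_1/L_2 = (3.00)²(4.00)⁴ = 2304.
F_1/F_2 = (L_1/L_2)/(d_1/d_2)² = 2304/64.00 = 36.00.
m_1 − m_2 = −2.5 log₁₀(36.00) = -3.89.

-3.89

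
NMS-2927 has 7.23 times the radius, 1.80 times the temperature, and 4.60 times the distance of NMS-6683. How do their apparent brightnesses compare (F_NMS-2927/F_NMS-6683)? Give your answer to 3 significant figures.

L_NMS-2927/L_NMS-6683 = (R_NMS-2927/R_NMS-6683)²(T_NMS-2927/T_NMS-6683)⁴ = (7.23)² × (1.80)⁴ = 548.7.
F_NMS-2927/F_NMS-6683 = (L_NMS-2927/L_NMS-6683)/(d_NMS-2927/d_NMS-6683)² = 548.7 / (4.60)² = 25.93.

25.9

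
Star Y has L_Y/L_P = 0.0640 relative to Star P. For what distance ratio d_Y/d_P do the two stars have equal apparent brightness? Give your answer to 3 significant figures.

0.253

Equal flux requires L_Y/d_Y² = L_P/d_P², so d_Y/d_P = √(L_Y/L_P)
= √(0.0640) = 0.2530.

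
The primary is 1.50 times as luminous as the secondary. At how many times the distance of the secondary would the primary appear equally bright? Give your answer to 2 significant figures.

1.2

Equal flux requires L_p/d_p² = L_s/d_s², so d_p/d_s = √(L_p/L_s)
= √(1.50) = 1.225.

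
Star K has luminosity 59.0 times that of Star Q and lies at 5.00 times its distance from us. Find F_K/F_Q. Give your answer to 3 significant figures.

2.36

F = L/(4πd²), so F_K/F_Q = (L_K/L_Q) / (d_K/d_Q)²
= 59.0 / (5.00)² = 59.0 / 25.00 = 2.360.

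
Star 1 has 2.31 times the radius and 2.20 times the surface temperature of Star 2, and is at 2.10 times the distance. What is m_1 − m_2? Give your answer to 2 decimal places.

-3.63

L_1/L_2 = (2.31)²(2.20)⁴ = 125.0.
F_1/F_2 = (L_1/L_2)/(d_1/d_2)² = 125.0/4.410 = 28.34.
m_1 − m_2 = −2.5 log₁₀(28.34) = -3.63.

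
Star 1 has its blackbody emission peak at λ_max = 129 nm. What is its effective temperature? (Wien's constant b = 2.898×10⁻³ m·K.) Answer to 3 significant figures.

T = b/λ_max = 2.898×10⁻³ / (129×10⁻⁹) = 2.247×10^4 K.

2.25×10^4 K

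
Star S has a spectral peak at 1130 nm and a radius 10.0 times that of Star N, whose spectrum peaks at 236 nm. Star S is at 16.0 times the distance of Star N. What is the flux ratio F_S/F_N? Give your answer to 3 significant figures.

7.43×10^-4

Wien's law: T_S/T_N = λ_N/λ_S = 236/1130 = 0.2088.
L_S/L_N = (R_S/R_N)²(T_S/T_N)⁴ = (10.0)²(0.2088)⁴ = 0.1903.
F_S/F_N = (L_S/L_N)/(d_S/d_N)² = 0.1903/(16.0)² = 7.432×10^-4.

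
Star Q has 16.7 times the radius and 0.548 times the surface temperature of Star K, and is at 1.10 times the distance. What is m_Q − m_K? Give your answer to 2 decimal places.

L_Q/L_K = (16.7)²(0.548)⁴ = 25.15.
F_Q/F_K = (L_Q/L_K)/(d_Q/d_K)² = 25.15/1.210 = 20.79.
m_Q − m_K = −2.5 log₁₀(20.79) = -3.29.

-3.29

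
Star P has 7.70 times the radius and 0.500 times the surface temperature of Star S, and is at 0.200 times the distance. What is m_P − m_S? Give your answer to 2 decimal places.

-4.92

L_P/L_S = (7.70)²(0.500)⁴ = 3.706.
F_P/F_S = (L_P/L_S)/(d_P/d_S)² = 3.706/0.04000 = 92.64.
m_P − m_S = −2.5 log₁₀(92.64) = -4.92.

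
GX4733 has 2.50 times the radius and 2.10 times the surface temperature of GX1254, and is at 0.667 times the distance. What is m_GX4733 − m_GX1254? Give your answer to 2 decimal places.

-6.09

L_GX4733/L_GX1254 = (2.50)²(2.10)⁴ = 121.6.
F_GX4733/F_GX1254 = (L_GX4733/L_GX1254)/(d_GX4733/d_GX1254)² = 121.6/0.4449 = 273.2.
m_GX4733 − m_GX1254 = −2.5 log₁₀(273.2) = -6.09.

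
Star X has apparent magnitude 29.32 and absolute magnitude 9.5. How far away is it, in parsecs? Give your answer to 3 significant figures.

m − M = 5 log₁₀(d/10 pc)
29.32 − (9.5) = 19.82 = 5 log₁₀(d/10)
d = 10 × 10^(19.82/5) = 10 × 10^3.964 = 9.204×10^4 pc.

9.20×10^4 pc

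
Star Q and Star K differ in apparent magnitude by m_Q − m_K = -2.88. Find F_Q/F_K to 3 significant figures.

14.2

F_Q/F_K = 10^(−(m_Q − m_K)/2.5) = 10^(2.88/2.5) = 10^1.152 = 14.19.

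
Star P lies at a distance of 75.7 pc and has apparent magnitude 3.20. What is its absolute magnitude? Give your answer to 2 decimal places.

-1.20

M = m − 5 log₁₀(d/10 pc) = 3.20 − 5 log₁₀(75.7/10)
  = 3.20 − 5 × 0.879 = 3.20 − 4.40 = -1.20.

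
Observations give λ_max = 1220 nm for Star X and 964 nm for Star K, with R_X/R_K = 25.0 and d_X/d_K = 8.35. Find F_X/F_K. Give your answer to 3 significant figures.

Wien's law: T_X/T_K = λ_K/λ_X = 964/1220 = 0.7902.
L_X/L_K = (R_X/R_K)²(T_X/T_K)⁴ = (25.0)²(0.7902)⁴ = 243.6.
F_X/F_K = (L_X/L_K)/(d_X/d_K)² = 243.6/(8.35)² = 3.494.

3.49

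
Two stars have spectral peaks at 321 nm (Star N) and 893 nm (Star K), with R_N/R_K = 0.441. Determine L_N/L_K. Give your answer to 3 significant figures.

Wien's law gives T ∝ 1/λ_max, so T_N/T_K = λ_K/λ_N = 893/321 = 2.782.
Then L ∝ R²T⁴ gives L_N/L_K = (0.441)² × (2.782)⁴ = 0.1945 × 59.89 = 11.65.

11.6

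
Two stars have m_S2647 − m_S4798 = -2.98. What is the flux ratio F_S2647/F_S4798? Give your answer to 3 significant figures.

F_S2647/F_S4798 = 10^(−(m_S2647 − m_S4798)/2.5) = 10^(2.98/2.5) = 10^1.192 = 15.56.

15.6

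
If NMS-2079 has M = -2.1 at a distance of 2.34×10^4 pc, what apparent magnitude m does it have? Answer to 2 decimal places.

m = M + 5 log₁₀(d/10 pc) = -2.1 + 5 log₁₀(2.34×10^4/10)
  = -2.1 + 5 × 3.369 = -2.1 + 16.85 = 14.75.

14.75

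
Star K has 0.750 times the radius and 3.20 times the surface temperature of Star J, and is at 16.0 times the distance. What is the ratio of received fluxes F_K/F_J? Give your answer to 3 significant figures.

L_K/L_J = (R_K/R_J)²(T_K/T_J)⁴ = (0.750)² × (3.20)⁴ = 58.98.
F_K/F_J = (L_K/L_J)/(d_K/d_J)² = 58.98 / (16.0)² = 0.2304.

0.230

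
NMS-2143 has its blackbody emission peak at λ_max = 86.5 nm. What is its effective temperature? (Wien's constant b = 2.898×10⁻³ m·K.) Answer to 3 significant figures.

3.35×10^4 K

T = b/λ_max = 2.898×10⁻³ / (86.5×10⁻⁹) = 3.350×10^4 K.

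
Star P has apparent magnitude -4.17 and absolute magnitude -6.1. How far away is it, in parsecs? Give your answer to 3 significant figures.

m − M = 5 log₁₀(d/10 pc)
-4.17 − (-6.1) = 1.93 = 5 log₁₀(d/10)
d = 10 × 10^(1.93/5) = 10 × 10^0.386 = 24.32 pc.

24.3 pc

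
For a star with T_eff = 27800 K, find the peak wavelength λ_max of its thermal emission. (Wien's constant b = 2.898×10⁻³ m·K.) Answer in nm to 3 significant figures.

104 nm

λ_max = b/T = 2.898×10⁻³ / 27800 = 1.04×10^-7 m = 104.2 nm.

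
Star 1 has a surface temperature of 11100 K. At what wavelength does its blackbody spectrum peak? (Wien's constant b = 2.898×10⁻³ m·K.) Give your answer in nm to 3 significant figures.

261 nm

λ_max = b/T = 2.898×10⁻³ / 11100 = 2.61×10^-7 m = 261.1 nm.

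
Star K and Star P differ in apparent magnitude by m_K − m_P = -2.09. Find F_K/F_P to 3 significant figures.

F_K/F_P = 10^(−(m_K − m_P)/2.5) = 10^(2.09/2.5) = 10^0.836 = 6.855.

6.85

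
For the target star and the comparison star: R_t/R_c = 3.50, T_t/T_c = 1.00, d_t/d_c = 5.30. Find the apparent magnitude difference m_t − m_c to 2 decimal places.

0.90

L_t/L_c = (3.50)²(1.00)⁴ = 12.25.
F_t/F_c = (L_t/L_c)/(d_t/d_c)² = 12.25/28.09 = 0.4361.
m_t − m_c = −2.5 log₁₀(0.4361) = 0.90.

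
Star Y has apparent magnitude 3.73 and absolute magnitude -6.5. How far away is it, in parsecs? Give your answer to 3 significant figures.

1.11×10^3 pc

m − M = 5 log₁₀(d/10 pc)
3.73 − (-6.5) = 10.23 = 5 log₁₀(d/10)
d = 10 × 10^(10.23/5) = 10 × 10^2.046 = 1112 pc.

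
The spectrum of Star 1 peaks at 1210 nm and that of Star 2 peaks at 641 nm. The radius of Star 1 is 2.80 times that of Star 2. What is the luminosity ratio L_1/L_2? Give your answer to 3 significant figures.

0.617

Wien's law gives T ∝ 1/λ_max, so T_1/T_2 = λ_2/λ_1 = 641/1210 = 0.5298.
Then L ∝ R²T⁴ gives L_1/L_2 = (2.80)² × (0.5298)⁴ = 7.840 × 0.07876 = 0.6175.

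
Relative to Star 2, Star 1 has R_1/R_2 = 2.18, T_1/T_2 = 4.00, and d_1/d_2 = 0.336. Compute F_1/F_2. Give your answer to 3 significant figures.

1.08×10^4

L_1/L_2 = (R_1/R_2)²(T_1/T_2)⁴ = (2.18)² × (4.00)⁴ = 1217.
F_1/F_2 = (L_1/L_2)/(d_1/d_2)² = 1217 / (0.336)² = 1.078×10^4.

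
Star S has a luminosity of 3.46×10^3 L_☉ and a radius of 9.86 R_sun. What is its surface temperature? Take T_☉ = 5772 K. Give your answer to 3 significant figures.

T/T_☉ = (L/L_☉)^(1/4) / (R/R_☉)^(1/2)
T = 5772 × (3.46×10^3)^(1/4) / √(9.86) = 5772 × 7.670 / 3.140 = 1.410×10^4 K.

1.41×10^4 K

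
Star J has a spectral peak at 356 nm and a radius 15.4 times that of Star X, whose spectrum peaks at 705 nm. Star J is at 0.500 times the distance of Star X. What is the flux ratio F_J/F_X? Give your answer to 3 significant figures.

Wien's law: T_J/T_X = λ_X/λ_J = 705/356 = 1.980.
L_J/L_X = (R_J/R_X)²(T_J/T_X)⁴ = (15.4)²(1.980)⁴ = 3648.
F_J/F_X = (L_J/L_X)/(d_J/d_X)² = 3648/(0.500)² = 1.459×10^4.

1.46×10^4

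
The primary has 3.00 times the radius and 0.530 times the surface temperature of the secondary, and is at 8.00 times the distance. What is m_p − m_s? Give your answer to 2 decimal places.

L_p/L_s = (3.00)²(0.530)⁴ = 0.7101.
F_p/F_s = (L_p/L_s)/(d_p/d_s)² = 0.7101/64.00 = 0.01110.
m_p − m_s = −2.5 log₁₀(0.01110) = 4.89.

4.89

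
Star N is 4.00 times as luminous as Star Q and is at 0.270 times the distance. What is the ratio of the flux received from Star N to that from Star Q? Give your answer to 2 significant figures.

F = L/(4πd²), so F_N/F_Q = (L_N/L_Q) / (d_N/d_Q)²
= 4.00 / (0.270)² = 4.00 / 0.07290 = 54.87.

55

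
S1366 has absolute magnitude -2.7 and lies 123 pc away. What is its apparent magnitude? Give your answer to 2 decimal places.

2.75

m = M + 5 log₁₀(d/10 pc) = -2.7 + 5 log₁₀(123/10)
  = -2.7 + 5 × 1.090 = -2.7 + 5.45 = 2.75.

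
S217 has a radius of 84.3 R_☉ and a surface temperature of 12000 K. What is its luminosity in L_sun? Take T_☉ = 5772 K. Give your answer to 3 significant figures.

1.33×10^5 L_sun

L/L_☉ = (R/R_☉)² (T/T_☉)⁴ = (84.3)² × (12000/5772)⁴
       = 7106 × (2.079)⁴ = 7106 × 18.68 = 1.328×10^5.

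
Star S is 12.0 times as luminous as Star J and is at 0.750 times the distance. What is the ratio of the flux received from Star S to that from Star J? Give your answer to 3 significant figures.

F = L/(4πd²), so F_S/F_J = (L_S/L_J) / (d_S/d_J)²
= 12.0 / (0.750)² = 12.0 / 0.5625 = 21.33.

21.3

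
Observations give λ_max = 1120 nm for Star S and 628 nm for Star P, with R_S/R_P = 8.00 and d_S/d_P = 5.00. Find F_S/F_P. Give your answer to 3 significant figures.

Wien's law: T_S/T_P = λ_P/λ_S = 628/1120 = 0.5607.
L_S/L_P = (R_S/R_P)²(T_S/T_P)⁴ = (8.00)²(0.5607)⁴ = 6.326.
F_S/F_P = (L_S/L_P)/(d_S/d_P)² = 6.326/(5.00)² = 0.2531.

0.253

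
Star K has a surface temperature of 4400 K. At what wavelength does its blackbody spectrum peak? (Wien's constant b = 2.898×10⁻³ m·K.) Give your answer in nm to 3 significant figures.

659 nm

λ_max = b/T = 2.898×10⁻³ / 4400 = 6.59×10^-7 m = 658.6 nm.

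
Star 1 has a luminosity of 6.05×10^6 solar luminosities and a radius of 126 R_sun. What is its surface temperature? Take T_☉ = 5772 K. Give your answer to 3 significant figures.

2.55×10^4 K

T/T_☉ = (L/L_☉)^(1/4) / (R/R_☉)^(1/2)
T = 5772 × (6.05×10^6)^(1/4) / √(126) = 5772 × 49.60 / 11.22 = 2.550×10^4 K.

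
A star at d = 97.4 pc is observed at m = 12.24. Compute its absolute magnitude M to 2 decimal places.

7.30

M = m − 5 log₁₀(d/10 pc) = 12.24 − 5 log₁₀(97.4/10)
  = 12.24 − 5 × 0.989 = 12.24 − 4.94 = 7.30.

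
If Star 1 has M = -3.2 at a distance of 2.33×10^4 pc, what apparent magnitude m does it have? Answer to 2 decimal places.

m = M + 5 log₁₀(d/10 pc) = -3.2 + 5 log₁₀(2.33×10^4/10)
  = -3.2 + 5 × 3.367 = -3.2 + 16.84 = 13.64.

13.64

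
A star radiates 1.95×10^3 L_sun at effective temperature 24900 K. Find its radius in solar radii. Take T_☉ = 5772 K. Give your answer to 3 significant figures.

R/R_☉ = √(L/L_☉) / (T/T_☉)² = √(1.95×10^3) / (4.314)²
       = 44.16 / 18.61 = 2.373.

2.37 solar radii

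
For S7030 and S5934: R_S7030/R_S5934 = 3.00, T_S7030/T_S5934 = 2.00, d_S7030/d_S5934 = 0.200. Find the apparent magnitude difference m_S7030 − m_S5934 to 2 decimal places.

L_S7030/L_S5934 = (3.00)²(2.00)⁴ = 144.0.
F_S7030/F_S5934 = (L_S7030/L_S5934)/(d_S7030/d_S5934)² = 144.0/0.04000 = 3600.
m_S7030 − m_S5934 = −2.5 log₁₀(3600) = -8.89.

-8.89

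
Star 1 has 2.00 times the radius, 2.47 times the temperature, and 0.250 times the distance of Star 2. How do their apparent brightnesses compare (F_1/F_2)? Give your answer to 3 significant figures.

2.38×10^3

L_1/L_2 = (R_1/R_2)²(T_1/T_2)⁴ = (2.00)² × (2.47)⁴ = 148.9.
F_1/F_2 = (L_1/L_2)/(d_1/d_2)² = 148.9 / (0.250)² = 2382.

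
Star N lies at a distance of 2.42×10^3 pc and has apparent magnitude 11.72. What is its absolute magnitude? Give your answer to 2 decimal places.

M = m − 5 log₁₀(d/10 pc) = 11.72 − 5 log₁₀(2.42×10^3/10)
  = 11.72 − 5 × 2.384 = 11.72 − 11.92 = -0.20.

-0.20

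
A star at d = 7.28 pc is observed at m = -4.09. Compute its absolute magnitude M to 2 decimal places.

M = m − 5 log₁₀(d/10 pc) = -4.09 − 5 log₁₀(7.28/10)
  = -4.09 − 5 × -0.138 = -4.09 − -0.69 = -3.40.

-3.40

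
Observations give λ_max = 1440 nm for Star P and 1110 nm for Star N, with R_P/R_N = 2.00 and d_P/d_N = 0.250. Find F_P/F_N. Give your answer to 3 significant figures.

22.6

Wien's law: T_P/T_N = λ_N/λ_P = 1110/1440 = 0.7708.
L_P/L_N = (R_P/R_N)²(T_P/T_N)⁴ = (2.00)²(0.7708)⁴ = 1.412.
F_P/F_N = (L_P/L_N)/(d_P/d_N)² = 1.412/(0.250)² = 22.60.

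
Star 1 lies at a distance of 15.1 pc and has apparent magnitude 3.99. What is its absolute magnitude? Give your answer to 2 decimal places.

3.10

M = m − 5 log₁₀(d/10 pc) = 3.99 − 5 log₁₀(15.1/10)
  = 3.99 − 5 × 0.179 = 3.99 − 0.89 = 3.10.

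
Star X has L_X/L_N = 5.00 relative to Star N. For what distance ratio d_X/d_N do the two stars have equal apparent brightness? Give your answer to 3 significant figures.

Equal flux requires L_X/d_X² = L_N/d_N², so d_X/d_N = √(L_X/L_N)
= √(5.00) = 2.236.

2.24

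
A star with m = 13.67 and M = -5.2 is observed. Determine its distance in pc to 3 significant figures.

5.94×10^4 pc

m − M = 5 log₁₀(d/10 pc)
13.67 − (-5.2) = 18.87 = 5 log₁₀(d/10)
d = 10 × 10^(18.87/5) = 10 × 10^3.774 = 5.943×10^4 pc.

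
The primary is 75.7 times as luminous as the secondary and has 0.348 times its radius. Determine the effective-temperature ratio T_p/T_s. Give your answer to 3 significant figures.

5.00

L ∝ R²T⁴ gives T ∝ (L/R²)^(1/4), so
T_p/T_s = (75.7 / 0.348²)^(1/4) = (625.1)^(1/4) = 5.000.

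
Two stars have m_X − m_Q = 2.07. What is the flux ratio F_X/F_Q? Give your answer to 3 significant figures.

F_X/F_Q = 10^(−(m_X − m_Q)/2.5) = 10^(-2.07/2.5) = 10^-0.828 = 0.1486.

0.149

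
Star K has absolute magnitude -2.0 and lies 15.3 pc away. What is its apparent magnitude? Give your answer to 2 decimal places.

m = M + 5 log₁₀(d/10 pc) = -2.0 + 5 log₁₀(15.3/10)
  = -2.0 + 5 × 0.185 = -2.0 + 0.92 = -1.08.

-1.08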